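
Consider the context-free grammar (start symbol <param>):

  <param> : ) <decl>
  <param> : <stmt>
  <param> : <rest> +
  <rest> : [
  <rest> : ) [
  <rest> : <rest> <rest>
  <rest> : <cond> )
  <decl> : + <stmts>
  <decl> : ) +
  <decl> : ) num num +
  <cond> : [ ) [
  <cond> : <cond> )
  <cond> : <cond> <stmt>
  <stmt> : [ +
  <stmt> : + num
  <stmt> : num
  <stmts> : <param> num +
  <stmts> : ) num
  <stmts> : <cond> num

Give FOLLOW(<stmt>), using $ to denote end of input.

In <param> : <stmt>: <stmt> is at the end, add FOLLOW(<param>) = { $, num }.
In <cond> : <cond> <stmt>: <stmt> is at the end, add FOLLOW(<cond>) = { ), +, [, num }.
Union: FOLLOW(<stmt>) = { $, ), +, [, num }.

{ $, ), +, [, num }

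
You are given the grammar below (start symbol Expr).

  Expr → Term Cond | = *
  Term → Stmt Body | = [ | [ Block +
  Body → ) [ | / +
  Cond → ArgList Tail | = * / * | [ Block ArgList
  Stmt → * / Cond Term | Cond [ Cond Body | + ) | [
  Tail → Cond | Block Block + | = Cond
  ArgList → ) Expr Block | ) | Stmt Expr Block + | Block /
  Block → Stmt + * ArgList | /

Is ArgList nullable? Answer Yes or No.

No nonterminal in this grammar is nullable.
No production of ArgList has an RHS whose symbols are all nullable, so ArgList is not nullable.

No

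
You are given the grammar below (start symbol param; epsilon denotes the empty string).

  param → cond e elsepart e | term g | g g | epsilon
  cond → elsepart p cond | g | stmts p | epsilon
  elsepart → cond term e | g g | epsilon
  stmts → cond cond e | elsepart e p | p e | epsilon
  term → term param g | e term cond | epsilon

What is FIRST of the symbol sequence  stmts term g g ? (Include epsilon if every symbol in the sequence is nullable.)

Add FIRST(stmts)\{epsilon} = { e, g, p }; stmts is nullable, continue.
Add FIRST(term)\{epsilon} = { e, g, p }; term is nullable, continue.
g is a terminal; add {g} and stop.

{ e, g, p }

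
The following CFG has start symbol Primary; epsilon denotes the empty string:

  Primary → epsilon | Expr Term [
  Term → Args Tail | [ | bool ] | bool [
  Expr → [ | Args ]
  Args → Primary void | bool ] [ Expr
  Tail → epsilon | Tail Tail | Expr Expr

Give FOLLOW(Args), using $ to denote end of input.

{ [, ], bool, void }

In Term → Args Tail: add FIRST(Tail)\{epsilon} = { [, bool, void }.
  Since Tail is nullable, also add FOLLOW(Term) = { [ }.
In Expr → Args ]: add FIRST(]) = { ] }.
Union: FOLLOW(Args) = { [, ], bool, void }.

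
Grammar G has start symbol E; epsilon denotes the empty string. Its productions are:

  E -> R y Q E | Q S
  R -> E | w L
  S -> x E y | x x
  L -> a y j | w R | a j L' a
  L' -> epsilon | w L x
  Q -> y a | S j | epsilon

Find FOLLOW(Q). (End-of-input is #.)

In E -> R y Q E: add FIRST(E) = { w, x, y }.
In E -> Q S: add FIRST(S) = { x }.
Union: FOLLOW(Q) = { w, x, y }.

{ w, x, y }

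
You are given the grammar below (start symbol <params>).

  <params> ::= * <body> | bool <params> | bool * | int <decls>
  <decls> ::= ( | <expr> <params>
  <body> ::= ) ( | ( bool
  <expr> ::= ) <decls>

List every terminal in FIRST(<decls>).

{ (, ) }

<decls> ::= ( contributes {(}.
From <decls> ::= <expr> <params>: add FIRST(<expr>) = { ) }.
Union: FIRST(<decls>) = { (, ) }.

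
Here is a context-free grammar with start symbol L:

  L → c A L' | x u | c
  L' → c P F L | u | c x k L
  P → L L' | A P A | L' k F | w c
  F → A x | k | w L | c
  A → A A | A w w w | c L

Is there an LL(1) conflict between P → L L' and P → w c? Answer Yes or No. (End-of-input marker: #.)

No

FIRST(L L') = { c, x } and FIRST(w c) = { w }.
The FIRST sets are disjoint and neither alternative is nullable — no conflict.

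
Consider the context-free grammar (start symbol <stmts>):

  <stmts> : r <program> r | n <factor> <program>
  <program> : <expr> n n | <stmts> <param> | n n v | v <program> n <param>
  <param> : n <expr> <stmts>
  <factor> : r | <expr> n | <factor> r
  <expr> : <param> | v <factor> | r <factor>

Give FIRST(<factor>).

<factor> : r contributes {r}.
From <factor> : <expr> n: add FIRST(<expr>) = { n, r, v }.
From <factor> : <factor> r: add FIRST(<factor>) = { n, r, v }.
Union: FIRST(<factor>) = { n, r, v }.

{ n, r, v }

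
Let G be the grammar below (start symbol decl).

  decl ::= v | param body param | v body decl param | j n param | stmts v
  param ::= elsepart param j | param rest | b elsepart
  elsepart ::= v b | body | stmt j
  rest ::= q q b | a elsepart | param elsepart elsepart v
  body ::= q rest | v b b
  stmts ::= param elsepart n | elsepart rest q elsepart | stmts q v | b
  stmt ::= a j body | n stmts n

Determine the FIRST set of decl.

decl ::= v contributes {v}.
From decl ::= param body param: add FIRST(param) = { a, b, n, q, v }.
decl ::= v body decl param contributes {v}.
decl ::= j n param contributes {j}.
From decl ::= stmts v: add FIRST(stmts) = { a, b, n, q, v }.
Union: FIRST(decl) = { a, b, j, n, q, v }.

{ a, b, j, n, q, v }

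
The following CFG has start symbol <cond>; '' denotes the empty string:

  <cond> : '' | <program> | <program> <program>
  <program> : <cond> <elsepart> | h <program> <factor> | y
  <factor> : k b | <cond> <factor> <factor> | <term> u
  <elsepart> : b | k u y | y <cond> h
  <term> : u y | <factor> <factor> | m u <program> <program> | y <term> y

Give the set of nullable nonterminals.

Directly nullable (have an ''-production): <cond>.
No other nonterminal has a production whose RHS symbols are all nullable.

{ <cond> }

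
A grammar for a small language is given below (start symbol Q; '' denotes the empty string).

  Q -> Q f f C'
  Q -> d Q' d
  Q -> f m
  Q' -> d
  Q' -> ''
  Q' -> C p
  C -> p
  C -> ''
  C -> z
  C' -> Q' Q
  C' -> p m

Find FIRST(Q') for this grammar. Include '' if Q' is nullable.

Q' -> d contributes {d}.
Q' -> '' contributes ''.
From Q' -> C p: C nullable, take FIRST(C) ∪ {p} = { p, z }.
Union: FIRST(Q') = { d, p, z, '' }.

{ d, p, z, '' }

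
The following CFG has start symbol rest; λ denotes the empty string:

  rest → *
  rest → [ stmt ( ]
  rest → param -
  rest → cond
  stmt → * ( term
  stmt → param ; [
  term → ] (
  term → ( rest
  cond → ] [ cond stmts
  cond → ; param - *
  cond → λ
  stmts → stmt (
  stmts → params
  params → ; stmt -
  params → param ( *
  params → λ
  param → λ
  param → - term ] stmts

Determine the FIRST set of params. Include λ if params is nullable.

{ (, -, ;, λ }

params → ; stmt - contributes {;}.
From params → param ( *: param nullable, take FIRST(param) ∪ {(} = { (, - }.
params → λ contributes λ.
Union: FIRST(params) = { (, -, ;, λ }.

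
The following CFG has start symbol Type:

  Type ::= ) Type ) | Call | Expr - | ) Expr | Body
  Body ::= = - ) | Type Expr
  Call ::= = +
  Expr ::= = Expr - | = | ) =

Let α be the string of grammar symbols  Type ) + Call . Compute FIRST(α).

Add FIRST(Type) = { ), = }; Type is not nullable, stop.

{ ), = }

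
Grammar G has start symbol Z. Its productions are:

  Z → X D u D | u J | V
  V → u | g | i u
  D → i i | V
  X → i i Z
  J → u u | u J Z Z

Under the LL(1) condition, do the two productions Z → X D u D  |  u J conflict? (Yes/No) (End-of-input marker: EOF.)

No

FIRST(X D u D) = { i } and FIRST(u J) = { u }.
The FIRST sets are disjoint and neither alternative is nullable — no conflict.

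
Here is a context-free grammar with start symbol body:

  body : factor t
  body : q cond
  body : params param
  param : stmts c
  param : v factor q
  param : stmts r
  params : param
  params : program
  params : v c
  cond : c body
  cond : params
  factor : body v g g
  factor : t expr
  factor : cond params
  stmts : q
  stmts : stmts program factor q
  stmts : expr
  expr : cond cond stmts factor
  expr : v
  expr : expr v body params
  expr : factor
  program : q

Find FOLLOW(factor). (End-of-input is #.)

In body : factor t: add FIRST(t) = { t }.
In param : v factor q: add FIRST(q) = { q }.
In stmts : stmts program factor q: add FIRST(q) = { q }.
In expr : cond cond stmts factor: factor is at the end, add FOLLOW(expr) = { c, q, r, t, v }.
In expr : factor: factor is at the end, add FOLLOW(expr) = { c, q, r, t, v }.
Union: FOLLOW(factor) = { c, q, r, t, v }.

{ c, q, r, t, v }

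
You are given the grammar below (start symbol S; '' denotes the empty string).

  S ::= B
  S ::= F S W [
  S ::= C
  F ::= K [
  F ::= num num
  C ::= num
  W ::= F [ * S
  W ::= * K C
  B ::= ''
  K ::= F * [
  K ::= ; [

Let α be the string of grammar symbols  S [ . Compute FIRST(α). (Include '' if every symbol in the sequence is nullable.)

{ ;, [, num }

Add FIRST(S)\{''} = { ;, num }; S is nullable, continue.
[ is a terminal; add {[} and stop.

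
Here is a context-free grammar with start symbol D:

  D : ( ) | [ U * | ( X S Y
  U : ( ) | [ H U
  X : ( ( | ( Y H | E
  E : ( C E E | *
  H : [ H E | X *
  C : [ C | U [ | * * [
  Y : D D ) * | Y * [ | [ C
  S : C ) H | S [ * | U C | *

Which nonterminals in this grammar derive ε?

No nonterminal has an empty production or an RHS whose symbols are all nullable.

{ } (none)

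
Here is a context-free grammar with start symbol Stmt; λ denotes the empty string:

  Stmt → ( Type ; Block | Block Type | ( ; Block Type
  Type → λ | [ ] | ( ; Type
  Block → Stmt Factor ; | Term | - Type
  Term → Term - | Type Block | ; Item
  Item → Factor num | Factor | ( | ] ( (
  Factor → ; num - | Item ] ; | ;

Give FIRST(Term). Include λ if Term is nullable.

From Term → Term -: add FIRST(Term) = { (, -, ;, [ }.
From Term → Type Block: Type nullable, take FIRST(Type) ∪ FIRST(Block) = { (, -, ;, [ }.
Term → ; Item contributes {;}.
Union: FIRST(Term) = { (, -, ;, [ }.

{ (, -, ;, [ }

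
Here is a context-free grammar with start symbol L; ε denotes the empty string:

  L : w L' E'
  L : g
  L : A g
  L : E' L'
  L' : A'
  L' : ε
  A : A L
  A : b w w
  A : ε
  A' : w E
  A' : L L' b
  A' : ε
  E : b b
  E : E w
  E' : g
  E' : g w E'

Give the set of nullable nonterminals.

{ A, A', L' }

Directly nullable (have an ε-production): L', A, A'.
No other nonterminal has a production whose RHS symbols are all nullable.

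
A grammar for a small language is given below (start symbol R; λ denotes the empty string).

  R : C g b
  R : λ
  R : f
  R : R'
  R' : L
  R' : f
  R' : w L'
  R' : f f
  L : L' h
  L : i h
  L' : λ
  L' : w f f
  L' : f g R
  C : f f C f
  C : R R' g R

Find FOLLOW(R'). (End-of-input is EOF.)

{ EOF, f, g, h, i, w }

In R : R': R' is at the end, add FOLLOW(R) = { EOF, f, g, h, i, w }.
In C : R R' g R: add FIRST(g R) = { g }.
Union: FOLLOW(R') = { EOF, f, g, h, i, w }.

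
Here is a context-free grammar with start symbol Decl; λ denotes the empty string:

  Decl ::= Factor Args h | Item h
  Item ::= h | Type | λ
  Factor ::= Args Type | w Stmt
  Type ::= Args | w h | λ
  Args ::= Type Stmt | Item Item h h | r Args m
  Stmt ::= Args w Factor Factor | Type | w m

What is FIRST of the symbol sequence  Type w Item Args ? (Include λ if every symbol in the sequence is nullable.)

Add FIRST(Type)\{λ} = { h, r, w }; Type is nullable, continue.
w is a terminal; add {w} and stop.

{ h, r, w }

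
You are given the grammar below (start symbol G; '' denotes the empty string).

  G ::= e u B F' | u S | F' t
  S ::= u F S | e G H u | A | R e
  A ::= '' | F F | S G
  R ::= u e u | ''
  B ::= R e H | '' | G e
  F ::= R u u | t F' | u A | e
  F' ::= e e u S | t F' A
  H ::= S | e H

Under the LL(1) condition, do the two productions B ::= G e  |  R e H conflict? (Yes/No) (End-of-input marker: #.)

FIRST(G e) = { e, t, u } and FIRST(R e H) = { e, u }.
Both contain e, so the two alternatives are not disjoint — LL(1) conflict.

Yes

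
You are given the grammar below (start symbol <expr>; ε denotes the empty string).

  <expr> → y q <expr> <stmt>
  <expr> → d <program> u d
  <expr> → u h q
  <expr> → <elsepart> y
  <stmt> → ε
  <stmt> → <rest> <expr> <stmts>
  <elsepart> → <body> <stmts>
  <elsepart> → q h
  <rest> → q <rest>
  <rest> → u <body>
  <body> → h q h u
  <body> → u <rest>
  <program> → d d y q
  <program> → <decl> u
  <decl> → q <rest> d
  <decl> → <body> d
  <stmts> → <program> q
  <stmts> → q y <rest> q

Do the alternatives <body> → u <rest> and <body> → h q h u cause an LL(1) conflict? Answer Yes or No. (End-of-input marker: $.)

FIRST(u <rest>) = { u } and FIRST(h q h u) = { h }.
The FIRST sets are disjoint and neither alternative is nullable — no conflict.

No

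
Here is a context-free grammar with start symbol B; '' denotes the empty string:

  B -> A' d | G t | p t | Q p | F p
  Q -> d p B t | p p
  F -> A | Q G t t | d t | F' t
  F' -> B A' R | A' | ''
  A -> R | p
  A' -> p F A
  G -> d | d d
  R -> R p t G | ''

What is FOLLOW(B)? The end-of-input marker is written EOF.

B is the start symbol, so EOF ∈ FOLLOW(B).
In Q -> d p B t: add FIRST(t) = { t }.
In F' -> B A' R: add FIRST(A' R) = { p }.
Union: FOLLOW(B) = { EOF, p, t }.

{ EOF, p, t }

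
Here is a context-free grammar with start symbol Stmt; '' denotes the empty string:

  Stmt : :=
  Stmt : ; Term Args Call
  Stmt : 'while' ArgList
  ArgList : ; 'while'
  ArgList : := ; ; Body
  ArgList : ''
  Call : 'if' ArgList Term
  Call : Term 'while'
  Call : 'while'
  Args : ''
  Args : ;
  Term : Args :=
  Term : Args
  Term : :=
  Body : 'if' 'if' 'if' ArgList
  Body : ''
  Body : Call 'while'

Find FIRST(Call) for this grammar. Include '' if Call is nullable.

Call : 'if' ArgList Term contributes {'if'}.
From Call : Term 'while': Term nullable, take FIRST(Term) ∪ {'while'} = { 'while', :=, ; }.
Call : 'while' contributes {'while'}.
Union: FIRST(Call) = { 'if', 'while', :=, ; }.

{ 'if', 'while', :=, ; }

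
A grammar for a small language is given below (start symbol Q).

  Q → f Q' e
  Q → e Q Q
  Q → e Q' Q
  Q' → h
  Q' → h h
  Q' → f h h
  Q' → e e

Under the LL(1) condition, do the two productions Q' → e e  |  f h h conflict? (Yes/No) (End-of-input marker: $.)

FIRST(e e) = { e } and FIRST(f h h) = { f }.
The FIRST sets are disjoint and neither alternative is nullable — no conflict.

No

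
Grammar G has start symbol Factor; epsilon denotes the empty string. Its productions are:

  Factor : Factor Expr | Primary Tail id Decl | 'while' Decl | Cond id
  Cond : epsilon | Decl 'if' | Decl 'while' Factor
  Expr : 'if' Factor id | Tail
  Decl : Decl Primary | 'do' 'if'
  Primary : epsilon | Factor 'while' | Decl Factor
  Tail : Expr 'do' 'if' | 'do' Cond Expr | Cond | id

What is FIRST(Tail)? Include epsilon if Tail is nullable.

{ 'do', 'if', id, epsilon }

From Tail : Expr 'do' 'if': Expr nullable, take FIRST(Expr) ∪ {'do'} = { 'do', 'if', id }.
Tail : 'do' Cond Expr contributes {'do'}.
From Tail : Cond: add FIRST(Cond) = { 'do', epsilon } (including epsilon since Cond is nullable).
Tail : id contributes {id}.
Union: FIRST(Tail) = { 'do', 'if', id, epsilon }.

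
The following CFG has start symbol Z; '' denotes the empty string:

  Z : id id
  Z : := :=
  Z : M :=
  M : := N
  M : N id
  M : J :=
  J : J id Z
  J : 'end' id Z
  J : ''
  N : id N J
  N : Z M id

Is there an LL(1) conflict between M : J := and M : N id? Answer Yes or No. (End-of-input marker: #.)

Yes

FIRST(J :=) = { 'end', :=, id } and FIRST(N id) = { 'end', :=, id }.
Both contain 'end', so the two alternatives are not disjoint — LL(1) conflict.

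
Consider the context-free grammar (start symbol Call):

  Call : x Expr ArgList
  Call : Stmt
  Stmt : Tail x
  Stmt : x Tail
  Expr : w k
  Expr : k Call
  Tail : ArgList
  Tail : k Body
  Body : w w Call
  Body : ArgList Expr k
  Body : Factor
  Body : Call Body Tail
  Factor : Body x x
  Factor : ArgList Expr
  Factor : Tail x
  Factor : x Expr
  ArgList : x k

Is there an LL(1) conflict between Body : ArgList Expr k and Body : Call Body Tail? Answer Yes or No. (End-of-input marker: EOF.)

FIRST(ArgList Expr k) = { x } and FIRST(Call Body Tail) = { k, x }.
Both contain x, so the two alternatives are not disjoint — LL(1) conflict.

Yes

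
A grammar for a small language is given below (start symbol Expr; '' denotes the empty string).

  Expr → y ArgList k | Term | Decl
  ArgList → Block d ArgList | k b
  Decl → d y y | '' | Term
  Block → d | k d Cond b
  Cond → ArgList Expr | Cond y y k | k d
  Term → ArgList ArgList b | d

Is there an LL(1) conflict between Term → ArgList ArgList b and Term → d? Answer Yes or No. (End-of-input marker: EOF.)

Yes

FIRST(ArgList ArgList b) = { d, k } and FIRST(d) = { d }.
Both contain d, so the two alternatives are not disjoint — LL(1) conflict.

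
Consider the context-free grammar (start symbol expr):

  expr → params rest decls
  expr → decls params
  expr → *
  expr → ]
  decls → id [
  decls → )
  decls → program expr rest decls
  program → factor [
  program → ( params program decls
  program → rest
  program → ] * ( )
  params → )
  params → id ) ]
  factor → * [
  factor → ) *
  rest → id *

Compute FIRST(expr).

From expr → params rest decls: add FIRST(params) = { ), id }.
From expr → decls params: add FIRST(decls) = { (, ), *, ], id }.
expr → * contributes {*}.
expr → ] contributes {]}.
Union: FIRST(expr) = { (, ), *, ], id }.

{ (, ), *, ], id }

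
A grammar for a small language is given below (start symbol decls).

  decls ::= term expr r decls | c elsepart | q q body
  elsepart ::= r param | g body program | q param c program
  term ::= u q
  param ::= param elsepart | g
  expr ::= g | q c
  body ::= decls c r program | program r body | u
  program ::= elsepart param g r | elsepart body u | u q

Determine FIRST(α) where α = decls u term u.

{ c, q, u }

Add FIRST(decls) = { c, q, u }; decls is not nullable, stop.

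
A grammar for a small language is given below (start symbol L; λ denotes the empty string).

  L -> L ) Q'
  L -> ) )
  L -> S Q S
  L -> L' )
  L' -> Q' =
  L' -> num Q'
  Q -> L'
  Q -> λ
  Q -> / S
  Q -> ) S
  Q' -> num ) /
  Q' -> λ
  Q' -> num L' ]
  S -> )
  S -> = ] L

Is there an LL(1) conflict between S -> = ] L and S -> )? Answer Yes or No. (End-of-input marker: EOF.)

No

FIRST(= ] L) = { = } and FIRST()) = { ) }.
The FIRST sets are disjoint and neither alternative is nullable — no conflict.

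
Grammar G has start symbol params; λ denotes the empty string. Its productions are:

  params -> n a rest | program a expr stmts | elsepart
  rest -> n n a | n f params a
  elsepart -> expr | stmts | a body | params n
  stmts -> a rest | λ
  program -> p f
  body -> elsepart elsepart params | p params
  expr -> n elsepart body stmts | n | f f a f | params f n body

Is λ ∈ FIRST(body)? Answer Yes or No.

body -> elsepart elsepart params and each of elsepart, elsepart, params is nullable, so body ⇒* λ.

Yes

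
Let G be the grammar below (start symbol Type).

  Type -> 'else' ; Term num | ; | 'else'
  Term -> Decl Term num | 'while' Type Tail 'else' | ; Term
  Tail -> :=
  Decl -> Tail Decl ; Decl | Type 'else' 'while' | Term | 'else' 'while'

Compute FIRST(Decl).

From Decl -> Tail Decl ; Decl: add FIRST(Tail) = { := }.
From Decl -> Type 'else' 'while': add FIRST(Type) = { 'else', ; }.
From Decl -> Term: add FIRST(Term) = { 'else', 'while', :=, ; }.
Decl -> 'else' 'while' contributes {'else'}.
Union: FIRST(Decl) = { 'else', 'while', :=, ; }.

{ 'else', 'while', :=, ; }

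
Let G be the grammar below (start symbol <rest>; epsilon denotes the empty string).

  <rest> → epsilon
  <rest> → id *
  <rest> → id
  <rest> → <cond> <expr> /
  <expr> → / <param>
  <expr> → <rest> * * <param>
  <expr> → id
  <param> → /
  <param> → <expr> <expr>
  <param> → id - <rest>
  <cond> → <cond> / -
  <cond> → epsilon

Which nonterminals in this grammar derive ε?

Directly nullable (have an epsilon-production): <rest>, <cond>.
No other nonterminal has a production whose RHS symbols are all nullable.

{ <cond>, <rest> }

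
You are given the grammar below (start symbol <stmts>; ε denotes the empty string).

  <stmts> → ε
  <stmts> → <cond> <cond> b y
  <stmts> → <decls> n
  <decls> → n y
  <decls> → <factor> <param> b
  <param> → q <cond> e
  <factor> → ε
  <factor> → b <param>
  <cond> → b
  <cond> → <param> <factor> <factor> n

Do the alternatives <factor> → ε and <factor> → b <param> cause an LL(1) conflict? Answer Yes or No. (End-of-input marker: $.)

FIRST(ε) = { ε } and FIRST(b <param>) = { b }.
The first alternative is nullable and FOLLOW(<factor>) = { b, n, q } shares b with FIRST of the second — conflict.

Yes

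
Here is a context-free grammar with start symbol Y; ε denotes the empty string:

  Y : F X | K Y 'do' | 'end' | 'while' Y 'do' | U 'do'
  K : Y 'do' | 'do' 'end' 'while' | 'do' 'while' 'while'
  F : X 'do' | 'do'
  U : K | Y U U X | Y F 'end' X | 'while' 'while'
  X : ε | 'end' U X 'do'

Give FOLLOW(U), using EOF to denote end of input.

In Y : U 'do': add FIRST('do') = { 'do' }.
In U : Y U U X: add FIRST(U X) = { 'do', 'end', 'while' }.
In U : Y U U X: add FIRST(X)\{ε} = { 'end' }.
  Since X is nullable, also add FOLLOW(U) = { 'do', 'end', 'while' }.
In X : 'end' U X 'do': add FIRST(X 'do') = { 'do', 'end' }.
Union: FOLLOW(U) = { 'do', 'end', 'while' }.

{ 'do', 'end', 'while' }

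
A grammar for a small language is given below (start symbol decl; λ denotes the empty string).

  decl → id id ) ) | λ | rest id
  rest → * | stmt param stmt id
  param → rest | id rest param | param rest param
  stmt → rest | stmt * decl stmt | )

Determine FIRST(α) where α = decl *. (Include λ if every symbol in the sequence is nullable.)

{ ), *, id }

Add FIRST(decl)\{λ} = { ), *, id }; decl is nullable, continue.
* is a terminal; add {*} and stop.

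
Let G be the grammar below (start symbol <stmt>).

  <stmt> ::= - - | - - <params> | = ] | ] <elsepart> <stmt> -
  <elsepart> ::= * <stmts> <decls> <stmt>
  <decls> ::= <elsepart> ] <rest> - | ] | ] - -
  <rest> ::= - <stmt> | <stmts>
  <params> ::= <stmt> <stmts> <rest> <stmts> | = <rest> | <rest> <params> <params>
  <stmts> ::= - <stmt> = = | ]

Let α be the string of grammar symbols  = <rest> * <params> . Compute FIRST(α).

{ = }

= is a terminal; add {=} and stop.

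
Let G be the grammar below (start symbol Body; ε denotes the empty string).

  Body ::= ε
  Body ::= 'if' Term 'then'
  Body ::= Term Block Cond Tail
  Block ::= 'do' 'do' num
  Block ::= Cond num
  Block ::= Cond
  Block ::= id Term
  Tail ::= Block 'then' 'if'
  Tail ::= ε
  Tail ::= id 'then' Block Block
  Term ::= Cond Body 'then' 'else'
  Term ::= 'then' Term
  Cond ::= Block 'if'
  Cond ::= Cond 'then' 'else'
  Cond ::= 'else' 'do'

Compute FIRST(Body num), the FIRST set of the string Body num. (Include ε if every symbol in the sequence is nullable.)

Add FIRST(Body)\{ε} = { 'do', 'else', 'if', 'then', id }; Body is nullable, continue.
num is a terminal; add {num} and stop.

{ 'do', 'else', 'if', 'then', id, num }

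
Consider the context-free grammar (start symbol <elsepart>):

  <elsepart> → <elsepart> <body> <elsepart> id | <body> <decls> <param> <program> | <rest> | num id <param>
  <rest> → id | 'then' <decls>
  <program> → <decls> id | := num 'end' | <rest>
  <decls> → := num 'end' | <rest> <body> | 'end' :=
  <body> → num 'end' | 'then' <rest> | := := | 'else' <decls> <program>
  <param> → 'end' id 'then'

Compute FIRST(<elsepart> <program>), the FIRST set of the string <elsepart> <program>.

{ 'else', 'then', :=, id, num }

Add FIRST(<elsepart>) = { 'else', 'then', :=, id, num }; <elsepart> is not nullable, stop.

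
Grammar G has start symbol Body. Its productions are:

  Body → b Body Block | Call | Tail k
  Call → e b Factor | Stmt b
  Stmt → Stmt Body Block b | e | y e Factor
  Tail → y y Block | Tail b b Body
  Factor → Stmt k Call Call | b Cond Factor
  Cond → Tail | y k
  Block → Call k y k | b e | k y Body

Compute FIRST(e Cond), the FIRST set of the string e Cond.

e is a terminal; add {e} and stop.

{ e }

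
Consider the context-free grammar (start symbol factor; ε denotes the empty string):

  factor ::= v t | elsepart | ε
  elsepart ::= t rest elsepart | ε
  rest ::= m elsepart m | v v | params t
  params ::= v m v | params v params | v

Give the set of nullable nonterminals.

{ elsepart, factor }

Directly nullable (have an ε-production): factor, elsepart.
No other nonterminal has a production whose RHS symbols are all nullable.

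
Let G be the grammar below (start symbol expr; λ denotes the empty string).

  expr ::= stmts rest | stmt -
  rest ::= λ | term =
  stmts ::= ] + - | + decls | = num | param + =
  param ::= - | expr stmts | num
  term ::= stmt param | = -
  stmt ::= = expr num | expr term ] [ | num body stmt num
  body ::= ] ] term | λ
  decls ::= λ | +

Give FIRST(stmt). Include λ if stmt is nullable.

{ +, -, =, ], num }

stmt ::= = expr num contributes {=}.
From stmt ::= expr term ] [: add FIRST(expr) = { +, -, =, ], num }.
stmt ::= num body stmt num contributes {num}.
Union: FIRST(stmt) = { +, -, =, ], num }.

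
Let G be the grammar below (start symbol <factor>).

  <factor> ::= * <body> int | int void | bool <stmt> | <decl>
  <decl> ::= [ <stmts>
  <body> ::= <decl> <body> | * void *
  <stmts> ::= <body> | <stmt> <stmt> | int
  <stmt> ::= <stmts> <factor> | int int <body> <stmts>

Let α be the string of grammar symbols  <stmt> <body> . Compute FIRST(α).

Add FIRST(<stmt>) = { *, [, int }; <stmt> is not nullable, stop.

{ *, [, int }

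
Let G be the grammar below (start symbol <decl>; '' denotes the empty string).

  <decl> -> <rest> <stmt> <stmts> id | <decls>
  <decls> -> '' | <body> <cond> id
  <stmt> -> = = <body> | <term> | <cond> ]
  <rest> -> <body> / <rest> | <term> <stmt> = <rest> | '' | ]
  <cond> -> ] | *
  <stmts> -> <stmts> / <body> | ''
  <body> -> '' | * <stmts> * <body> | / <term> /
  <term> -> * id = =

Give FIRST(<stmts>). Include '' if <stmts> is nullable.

{ /, '' }

From <stmts> -> <stmts> / <body>: <stmts> nullable, take FIRST(<stmts>) ∪ {/} = { / }.
<stmts> -> '' contributes ''.
Union: FIRST(<stmts>) = { /, '' }.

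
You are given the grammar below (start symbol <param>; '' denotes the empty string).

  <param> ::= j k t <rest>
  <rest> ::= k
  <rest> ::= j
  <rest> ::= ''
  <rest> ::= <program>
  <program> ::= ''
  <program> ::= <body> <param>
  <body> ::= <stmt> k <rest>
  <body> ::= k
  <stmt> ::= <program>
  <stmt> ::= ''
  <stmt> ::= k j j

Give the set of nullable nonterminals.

Directly nullable (have an ''-production): <rest>, <program>, <stmt>.
No other nonterminal has a production whose RHS symbols are all nullable.

{ <program>, <rest>, <stmt> }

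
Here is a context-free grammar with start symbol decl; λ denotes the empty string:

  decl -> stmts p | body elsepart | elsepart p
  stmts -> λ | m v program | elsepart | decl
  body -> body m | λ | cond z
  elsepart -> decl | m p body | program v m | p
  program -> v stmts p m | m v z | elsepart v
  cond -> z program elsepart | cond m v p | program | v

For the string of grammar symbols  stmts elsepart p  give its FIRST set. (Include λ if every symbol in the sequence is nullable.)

Add FIRST(stmts)\{λ} = { m, p, v, z }; stmts is nullable, continue.
Add FIRST(elsepart) = { m, p, v, z }; elsepart is not nullable, stop.

{ m, p, v, z }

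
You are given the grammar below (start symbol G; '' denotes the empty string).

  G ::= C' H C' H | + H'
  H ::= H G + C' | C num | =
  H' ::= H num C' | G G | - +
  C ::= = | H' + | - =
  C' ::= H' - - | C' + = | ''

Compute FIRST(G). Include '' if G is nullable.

From G ::= C' H C' H: C' nullable, take FIRST(C') ∪ FIRST(H) = { +, -, = }.
G ::= + H' contributes {+}.
Union: FIRST(G) = { +, -, = }.

{ +, -, = }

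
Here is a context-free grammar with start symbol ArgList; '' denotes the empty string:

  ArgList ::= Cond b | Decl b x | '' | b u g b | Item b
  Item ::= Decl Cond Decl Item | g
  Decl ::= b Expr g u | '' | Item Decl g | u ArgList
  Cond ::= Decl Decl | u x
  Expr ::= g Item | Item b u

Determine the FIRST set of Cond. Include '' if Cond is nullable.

From Cond ::= Decl Decl: Decl, Decl nullable, take FIRST(Decl) ∪ FIRST(Decl) = { b, g, u }; also '' since the whole RHS is nullable.
Cond ::= u x contributes {u}.
Union: FIRST(Cond) = { b, g, u, '' }.

{ b, g, u, '' }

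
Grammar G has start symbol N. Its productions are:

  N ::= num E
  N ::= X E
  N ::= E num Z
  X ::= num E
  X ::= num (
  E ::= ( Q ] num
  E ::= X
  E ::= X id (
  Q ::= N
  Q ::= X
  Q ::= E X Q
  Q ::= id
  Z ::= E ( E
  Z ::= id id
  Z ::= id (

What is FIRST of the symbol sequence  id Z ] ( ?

id is a terminal; add {id} and stop.

{ id }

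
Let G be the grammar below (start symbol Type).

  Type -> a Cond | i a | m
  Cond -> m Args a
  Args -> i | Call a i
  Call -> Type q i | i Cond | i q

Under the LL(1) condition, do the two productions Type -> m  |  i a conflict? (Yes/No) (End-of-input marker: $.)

FIRST(m) = { m } and FIRST(i a) = { i }.
The FIRST sets are disjoint and neither alternative is nullable — no conflict.

No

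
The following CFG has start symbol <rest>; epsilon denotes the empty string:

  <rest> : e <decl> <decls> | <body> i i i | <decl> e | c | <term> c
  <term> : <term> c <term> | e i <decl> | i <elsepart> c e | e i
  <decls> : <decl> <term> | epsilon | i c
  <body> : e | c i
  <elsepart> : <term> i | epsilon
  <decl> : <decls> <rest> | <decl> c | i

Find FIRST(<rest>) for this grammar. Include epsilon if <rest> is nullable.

{ c, e, i }

<rest> : e <decl> <decls> contributes {e}.
From <rest> : <body> i i i: add FIRST(<body>) = { c, e }.
From <rest> : <decl> e: add FIRST(<decl>) = { c, e, i }.
<rest> : c contributes {c}.
From <rest> : <term> c: add FIRST(<term>) = { e, i }.
Union: FIRST(<rest>) = { c, e, i }.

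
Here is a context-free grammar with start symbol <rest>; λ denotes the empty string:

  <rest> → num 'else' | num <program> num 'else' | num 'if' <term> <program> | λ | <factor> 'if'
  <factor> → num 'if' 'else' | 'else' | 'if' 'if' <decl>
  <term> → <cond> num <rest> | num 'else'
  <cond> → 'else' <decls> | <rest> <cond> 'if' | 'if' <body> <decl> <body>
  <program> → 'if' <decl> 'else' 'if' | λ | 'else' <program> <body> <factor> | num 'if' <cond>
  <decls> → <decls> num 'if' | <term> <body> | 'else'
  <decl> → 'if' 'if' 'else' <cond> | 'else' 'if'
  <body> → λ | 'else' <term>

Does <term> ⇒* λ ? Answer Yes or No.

Nullable nonterminals: <body>, <program>, <rest>.
No production of <term> has an RHS whose symbols are all nullable, so <term> is not nullable.

No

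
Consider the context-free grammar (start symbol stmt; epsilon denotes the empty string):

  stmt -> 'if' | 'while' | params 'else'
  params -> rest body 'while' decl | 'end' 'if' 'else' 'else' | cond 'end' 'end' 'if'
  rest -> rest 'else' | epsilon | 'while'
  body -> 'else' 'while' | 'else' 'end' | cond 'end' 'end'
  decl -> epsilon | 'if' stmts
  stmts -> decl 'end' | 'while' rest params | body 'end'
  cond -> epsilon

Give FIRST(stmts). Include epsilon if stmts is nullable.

From stmts -> decl 'end': decl nullable, take FIRST(decl) ∪ {'end'} = { 'end', 'if' }.
stmts -> 'while' rest params contributes {'while'}.
From stmts -> body 'end': add FIRST(body) = { 'else', 'end' }.
Union: FIRST(stmts) = { 'else', 'end', 'if', 'while' }.

{ 'else', 'end', 'if', 'while' }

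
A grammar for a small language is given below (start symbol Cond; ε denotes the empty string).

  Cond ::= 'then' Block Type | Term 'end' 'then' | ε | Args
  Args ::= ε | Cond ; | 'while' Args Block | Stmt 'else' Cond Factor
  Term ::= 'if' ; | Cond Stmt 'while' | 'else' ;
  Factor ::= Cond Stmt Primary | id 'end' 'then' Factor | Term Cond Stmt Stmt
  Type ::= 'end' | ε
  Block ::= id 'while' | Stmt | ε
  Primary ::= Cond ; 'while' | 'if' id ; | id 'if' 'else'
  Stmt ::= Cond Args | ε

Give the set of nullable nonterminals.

{ Args, Block, Cond, Stmt, Type }

Directly nullable (have an ε-production): Cond, Args, Type, Block, Stmt.
No other nonterminal has a production whose RHS symbols are all nullable.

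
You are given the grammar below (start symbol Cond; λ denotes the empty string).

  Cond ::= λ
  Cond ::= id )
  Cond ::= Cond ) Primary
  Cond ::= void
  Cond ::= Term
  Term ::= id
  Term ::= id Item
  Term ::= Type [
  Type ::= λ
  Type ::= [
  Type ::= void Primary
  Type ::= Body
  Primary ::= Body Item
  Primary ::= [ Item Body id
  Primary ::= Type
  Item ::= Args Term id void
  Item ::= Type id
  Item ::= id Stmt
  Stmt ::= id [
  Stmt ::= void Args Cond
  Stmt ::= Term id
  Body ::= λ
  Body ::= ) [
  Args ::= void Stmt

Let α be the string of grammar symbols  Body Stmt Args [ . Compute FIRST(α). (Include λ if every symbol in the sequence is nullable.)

Add FIRST(Body)\{λ} = { ) }; Body is nullable, continue.
Add FIRST(Stmt) = { ), [, id, void }; Stmt is not nullable, stop.

{ ), [, id, void }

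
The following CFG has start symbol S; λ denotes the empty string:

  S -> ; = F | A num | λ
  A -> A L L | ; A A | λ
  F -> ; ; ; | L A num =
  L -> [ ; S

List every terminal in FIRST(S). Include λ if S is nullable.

S -> ; = F contributes {;}.
From S -> A num: A nullable, take FIRST(A) ∪ {num} = { ;, [, num }.
S -> λ contributes λ.
Union: FIRST(S) = { ;, [, num, λ }.

{ ;, [, num, λ }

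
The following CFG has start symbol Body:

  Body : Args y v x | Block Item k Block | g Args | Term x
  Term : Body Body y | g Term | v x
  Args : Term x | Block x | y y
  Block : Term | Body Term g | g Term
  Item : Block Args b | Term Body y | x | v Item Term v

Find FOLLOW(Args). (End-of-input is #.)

In Body : Args y v x: add FIRST(y v x) = { y }.
In Body : g Args: Args is at the end, add FOLLOW(Body) = { #, g, v, y }.
In Item : Block Args b: add FIRST(b) = { b }.
Union: FOLLOW(Args) = { #, b, g, v, y }.

{ #, b, g, v, y }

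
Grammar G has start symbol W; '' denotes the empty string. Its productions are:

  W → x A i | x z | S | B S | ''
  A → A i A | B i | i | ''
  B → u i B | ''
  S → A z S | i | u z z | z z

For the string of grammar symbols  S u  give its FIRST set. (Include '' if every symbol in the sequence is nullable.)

Add FIRST(S) = { i, u, z }; S is not nullable, stop.

{ i, u, z }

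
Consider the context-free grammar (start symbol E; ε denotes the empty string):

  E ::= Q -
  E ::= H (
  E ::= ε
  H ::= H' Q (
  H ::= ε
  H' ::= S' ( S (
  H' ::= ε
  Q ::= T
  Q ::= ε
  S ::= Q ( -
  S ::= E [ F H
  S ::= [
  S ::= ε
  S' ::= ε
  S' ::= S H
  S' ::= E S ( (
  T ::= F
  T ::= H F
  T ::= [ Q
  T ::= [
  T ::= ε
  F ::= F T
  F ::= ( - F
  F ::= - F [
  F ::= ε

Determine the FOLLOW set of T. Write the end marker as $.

In Q ::= T: T is at the end, add FOLLOW(Q) = { (, -, [ }.
In F ::= F T: T is at the end, add FOLLOW(F) = { (, -, [ }.
Union: FOLLOW(T) = { (, -, [ }.

{ (, -, [ }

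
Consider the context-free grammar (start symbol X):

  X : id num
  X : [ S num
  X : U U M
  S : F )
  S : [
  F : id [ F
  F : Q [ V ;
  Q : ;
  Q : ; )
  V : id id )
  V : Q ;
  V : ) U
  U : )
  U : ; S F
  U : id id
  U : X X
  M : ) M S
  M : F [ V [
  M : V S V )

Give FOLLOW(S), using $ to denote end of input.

In X : [ S num: add FIRST(num) = { num }.
In U : ; S F: add FIRST(F) = { ;, id }.
In M : ) M S: S is at the end, add FOLLOW(M) = { $, ), ;, [, id }.
In M : V S V ): add FIRST(V )) = { ), ;, id }.
Union: FOLLOW(S) = { $, ), ;, [, id, num }.

{ $, ), ;, [, id, num }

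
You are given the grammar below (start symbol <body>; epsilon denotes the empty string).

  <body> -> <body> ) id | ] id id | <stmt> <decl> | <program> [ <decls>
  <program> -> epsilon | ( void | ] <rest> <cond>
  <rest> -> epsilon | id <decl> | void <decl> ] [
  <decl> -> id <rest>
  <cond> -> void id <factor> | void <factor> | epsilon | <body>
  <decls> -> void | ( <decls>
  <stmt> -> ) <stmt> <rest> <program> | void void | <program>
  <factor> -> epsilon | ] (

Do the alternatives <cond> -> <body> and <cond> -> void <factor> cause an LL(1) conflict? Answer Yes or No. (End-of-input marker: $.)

FIRST(<body>) = { (, ), [, ], id, void } and FIRST(void <factor>) = { void }.
Both contain void, so the two alternatives are not disjoint — LL(1) conflict.

Yes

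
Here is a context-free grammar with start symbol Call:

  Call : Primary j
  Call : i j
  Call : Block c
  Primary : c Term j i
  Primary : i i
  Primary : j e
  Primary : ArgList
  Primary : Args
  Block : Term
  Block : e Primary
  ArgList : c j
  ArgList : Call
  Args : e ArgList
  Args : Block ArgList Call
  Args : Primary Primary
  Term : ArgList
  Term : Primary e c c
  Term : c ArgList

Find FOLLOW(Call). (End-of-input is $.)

{ $, c, e, i, j }

Call is the start symbol, so $ ∈ FOLLOW(Call).
In ArgList : Call: Call is at the end, add FOLLOW(ArgList) = { c, e, i, j }.
In Args : Block ArgList Call: Call is at the end, add FOLLOW(Args) = { c, e, i, j }.
Union: FOLLOW(Call) = { $, c, e, i, j }.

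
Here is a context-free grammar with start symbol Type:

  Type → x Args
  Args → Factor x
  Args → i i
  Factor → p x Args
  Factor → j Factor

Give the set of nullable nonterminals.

{ } (none)

No nonterminal has an empty production or an RHS whose symbols are all nullable.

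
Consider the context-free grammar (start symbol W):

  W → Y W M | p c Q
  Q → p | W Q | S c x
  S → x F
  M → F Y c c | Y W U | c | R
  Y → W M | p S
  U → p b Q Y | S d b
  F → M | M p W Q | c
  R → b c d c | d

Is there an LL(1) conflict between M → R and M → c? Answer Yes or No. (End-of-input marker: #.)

No

FIRST(R) = { b, d } and FIRST(c) = { c }.
The FIRST sets are disjoint and neither alternative is nullable — no conflict.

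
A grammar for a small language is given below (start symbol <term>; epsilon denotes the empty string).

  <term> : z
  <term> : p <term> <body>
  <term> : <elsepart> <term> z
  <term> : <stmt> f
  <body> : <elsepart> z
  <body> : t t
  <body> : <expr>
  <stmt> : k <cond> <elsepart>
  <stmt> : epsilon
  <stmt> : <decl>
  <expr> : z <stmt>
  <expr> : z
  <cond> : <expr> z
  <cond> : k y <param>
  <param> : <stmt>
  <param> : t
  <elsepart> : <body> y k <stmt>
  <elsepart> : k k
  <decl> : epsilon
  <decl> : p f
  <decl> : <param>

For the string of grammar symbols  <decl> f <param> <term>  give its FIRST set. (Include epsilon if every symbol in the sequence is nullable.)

Add FIRST(<decl>)\{epsilon} = { k, p, t }; <decl> is nullable, continue.
f is a terminal; add {f} and stop.

{ f, k, p, t }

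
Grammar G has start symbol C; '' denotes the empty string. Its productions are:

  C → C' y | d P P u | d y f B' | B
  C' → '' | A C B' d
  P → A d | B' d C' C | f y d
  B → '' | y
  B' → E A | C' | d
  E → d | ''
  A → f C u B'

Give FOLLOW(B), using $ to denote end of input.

In C → B: B is at the end, add FOLLOW(C) = { $, d, f, u }.
Union: FOLLOW(B) = { $, d, f, u }.

{ $, d, f, u }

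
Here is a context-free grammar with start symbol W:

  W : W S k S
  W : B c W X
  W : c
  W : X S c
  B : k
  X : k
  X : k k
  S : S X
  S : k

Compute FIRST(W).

From W : W S k S: add FIRST(W) = { c, k }.
From W : B c W X: add FIRST(B) = { k }.
W : c contributes {c}.
From W : X S c: add FIRST(X) = { k }.
Union: FIRST(W) = { c, k }.

{ c, k }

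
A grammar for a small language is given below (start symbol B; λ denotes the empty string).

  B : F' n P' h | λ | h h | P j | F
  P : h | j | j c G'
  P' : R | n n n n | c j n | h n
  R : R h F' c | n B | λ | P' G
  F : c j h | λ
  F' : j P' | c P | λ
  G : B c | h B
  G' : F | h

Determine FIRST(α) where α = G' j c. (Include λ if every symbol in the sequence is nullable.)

Add FIRST(G')\{λ} = { c, h }; G' is nullable, continue.
j is a terminal; add {j} and stop.

{ c, h, j }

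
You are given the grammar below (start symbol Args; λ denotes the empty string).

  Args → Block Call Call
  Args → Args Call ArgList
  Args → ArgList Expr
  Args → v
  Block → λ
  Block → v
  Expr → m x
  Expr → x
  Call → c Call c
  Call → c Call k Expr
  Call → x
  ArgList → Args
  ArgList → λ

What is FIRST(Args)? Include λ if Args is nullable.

From Args → Block Call Call: Block nullable, take FIRST(Block) ∪ FIRST(Call) = { c, v, x }.
From Args → Args Call ArgList: add FIRST(Args) = { c, m, v, x }.
From Args → ArgList Expr: ArgList nullable, take FIRST(ArgList) ∪ FIRST(Expr) = { c, m, v, x }.
Args → v contributes {v}.
Union: FIRST(Args) = { c, m, v, x }.

{ c, m, v, x }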